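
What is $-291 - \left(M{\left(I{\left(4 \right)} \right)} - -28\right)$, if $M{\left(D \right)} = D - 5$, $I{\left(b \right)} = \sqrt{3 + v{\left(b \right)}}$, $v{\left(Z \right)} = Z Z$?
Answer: $-314 - \sqrt{19} \approx -318.36$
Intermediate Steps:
$v{\left(Z \right)} = Z^{2}$
$I{\left(b \right)} = \sqrt{3 + b^{2}}$
$M{\left(D \right)} = -5 + D$ ($M{\left(D \right)} = D - 5 = -5 + D$)
$-291 - \left(M{\left(I{\left(4 \right)} \right)} - -28\right) = -291 - \left(\left(-5 + \sqrt{3 + 4^{2}}\right) - -28\right) = -291 - \left(\left(-5 + \sqrt{3 + 16}\right) + 28\right) = -291 - \left(\left(-5 + \sqrt{19}\right) + 28\right) = -291 - \left(23 + \sqrt{19}\right) = -314 - \sqrt{19}$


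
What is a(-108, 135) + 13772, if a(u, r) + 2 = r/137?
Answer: 1886625/137 ≈ 13771.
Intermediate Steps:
a(u, r) = -2 + r/137
a(-108, 135) + 13772 = (-2 + (1/137)*135) + 13772 = (-2 + 135/137) + 13772 = -139/137 + 13772 = 1886625/137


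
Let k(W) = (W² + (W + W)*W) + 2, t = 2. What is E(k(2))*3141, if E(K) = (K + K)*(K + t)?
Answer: 1407168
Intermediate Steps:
k(W) = 2 + 3*W² (k(W) = (W² + (2*W)*W) + 2 = (W² + 2*W²) + 2 = 3*W² + 2 = 2 + 3*W²)
E(K) = 2*K*(2 + K) (E(K) = (K + K)*(K + 2) = (2*K)*(2 + K) = 2*K*(2 + K))
E(k(2))*3141 = (2*(2 + 3*2²)*(2 + (2 + 3*2²)))*3141 = (2*(2 + 3*4)*(2 + (2 + 3*4)))*3141 = (2*(2 + 12)*(2 + (2 + 12)))*3141 = (2*14*(2 + 14))*3141 = (2*14*16)*3141 = 448*3141 = 1407168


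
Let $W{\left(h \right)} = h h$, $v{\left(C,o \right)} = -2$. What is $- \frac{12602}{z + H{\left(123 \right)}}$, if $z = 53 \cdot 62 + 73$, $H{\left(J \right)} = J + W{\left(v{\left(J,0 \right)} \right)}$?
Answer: $- \frac{6301}{1743} \approx -3.615$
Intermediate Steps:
$W{\left(h \right)} = h^{2}$
$H{\left(J \right)} = 4 + J$ ($H{\left(J \right)} = J + \left(-2\right)^{2} = J + 4 = 4 + J$)
$z = 3359$ ($z = 3286 + 73 = 3359$)
$- \frac{12602}{z + H{\left(123 \right)}} = - \frac{12602}{3359 + \left(4 + 123\right)} = - \frac{12602}{3359 + 127} = - \frac{12602}{3486} = \left(-12602\right) \frac{1}{3486} = - \frac{6301}{1743}$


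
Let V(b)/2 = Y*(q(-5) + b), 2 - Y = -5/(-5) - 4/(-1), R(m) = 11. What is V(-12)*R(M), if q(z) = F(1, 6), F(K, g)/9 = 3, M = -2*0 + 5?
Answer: -990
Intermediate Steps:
M = 5 (M = 0 + 5 = 5)
F(K, g) = 27 (F(K, g) = 9*3 = 27)
q(z) = 27
Y = -3 (Y = 2 - (-5/(-5) - 4/(-1)) = 2 - (-5*(-⅕) - 4*(-1)) = 2 - (1 + 4) = 2 - 1*5 = 2 - 5 = -3)
V(b) = -162 - 6*b (V(b) = 2*(-3*(27 + b)) = 2*(-81 - 3*b) = -162 - 6*b)
V(-12)*R(M) = (-162 - 6*(-12))*11 = (-162 + 72)*11 = -90*11 = -990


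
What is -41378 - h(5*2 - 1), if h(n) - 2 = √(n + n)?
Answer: -41380 - 3*√2 ≈ -41384.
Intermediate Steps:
h(n) = 2 + √2*√n (h(n) = 2 + √(n + n) = 2 + √(2*n) = 2 + √2*√n)
-41378 - h(5*2 - 1) = -41378 - (2 + √2*√(5*2 - 1)) = -41378 - (2 + √2*√(10 - 1)) = -41378 - (2 + √2*√9) = -41378 - (2 + √2*3) = -41378 - (2 + 3*√2) = -41378 + (-2 - 3*√2) = -41380 - 3*√2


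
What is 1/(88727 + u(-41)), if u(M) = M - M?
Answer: 1/88727 ≈ 1.1271e-5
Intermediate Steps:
u(M) = 0
1/(88727 + u(-41)) = 1/(88727 + 0) = 1/88727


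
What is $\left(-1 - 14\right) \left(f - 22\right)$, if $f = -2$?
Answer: $360$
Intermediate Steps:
$\left(-1 - 14\right) \left(f - 22\right) = \left(-1 - 14\right) \left(-2 - 22\right) = - 15 \left(-2 - 22\right) = \left(-15\right) \left(-24\right) = 360$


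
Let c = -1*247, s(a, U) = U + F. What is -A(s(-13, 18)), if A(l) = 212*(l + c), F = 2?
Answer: 48124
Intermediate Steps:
s(a, U) = 2 + U (s(a, U) = U + 2 = 2 + U)
c = -247
A(l) = -52364 + 212*l (A(l) = 212*(l - 247) = 212*(-247 + l) = -52364 + 212*l)
-A(s(-13, 18)) = -(-52364 + 212*(2 + 18)) = -(-52364 + 212*20) = -(-52364 + 4240) = -1*(-48124) = 48124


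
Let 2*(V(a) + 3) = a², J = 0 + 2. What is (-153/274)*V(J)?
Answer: 153/274 ≈ 0.55839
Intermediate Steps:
J = 2
V(a) = -3 + a²/2
(-153/274)*V(J) = (-153/274)*(-3 + (½)*2²) = (-153*1/274)*(-3 + (½)*4) = -153*(-3 + 2)/274 = -153/274*(-1) = 153/274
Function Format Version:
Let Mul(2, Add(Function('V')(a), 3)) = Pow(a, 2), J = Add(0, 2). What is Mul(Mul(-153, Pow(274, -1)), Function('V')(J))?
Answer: Rational(153, 274) ≈ 0.55839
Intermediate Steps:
J = 2
Function('V')(a) = Add(-3, Mul(Rational(1, 2), Pow(a, 2)))
Mul(Mul(-153, Pow(274, -1)), Function('V')(J)) = Mul(Mul(-153, Pow(274, -1)), Add(-3, Mul(Rational(1, 2), Pow(2, 2)))) = Mul(Mul(-153, Rational(1, 274)), Add(-3, Mul(Rational(1, 2), 4))) = Mul(Rational(-153, 274), Add(-3, 2)) = Mul(Rational(-153, 274), -1) = Rational(153, 274)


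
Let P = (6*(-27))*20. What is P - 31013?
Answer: -34253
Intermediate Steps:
P = -3240 (P = -162*20 = -3240)
P - 31013 = -3240 - 31013 = -34253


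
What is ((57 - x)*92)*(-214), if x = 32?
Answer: -492200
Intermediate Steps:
((57 - x)*92)*(-214) = ((57 - 1*32)*92)*(-214) = ((57 - 32)*92)*(-214) = (25*92)*(-214) = 2300*(-214) = -492200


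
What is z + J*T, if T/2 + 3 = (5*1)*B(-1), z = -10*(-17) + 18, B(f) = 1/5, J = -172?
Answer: 876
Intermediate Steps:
B(f) = 1/5
z = 188 (z = 170 + 18 = 188)
T = -4 (T = -6 + 2*((5*1)*(1/5)) = -6 + 2*(5*(1/5)) = -6 + 2*1 = -6 + 2 = -4)
z + J*T = 188 - 172*(-4) = 188 + 688 = 876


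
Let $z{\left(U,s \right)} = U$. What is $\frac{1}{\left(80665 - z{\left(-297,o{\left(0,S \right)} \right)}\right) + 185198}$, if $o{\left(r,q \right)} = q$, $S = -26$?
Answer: $\frac{1}{266160} \approx 3.7571 \cdot 10^{-6}$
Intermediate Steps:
$\frac{1}{\left(80665 - z{\left(-297,o{\left(0,S \right)} \right)}\right) + 185198} = \frac{1}{\left(80665 - -297\right) + 185198} = \frac{1}{\left(80665 + 297\right) + 185198} = \frac{1}{80962 + 185198} = \frac{1}{266160}$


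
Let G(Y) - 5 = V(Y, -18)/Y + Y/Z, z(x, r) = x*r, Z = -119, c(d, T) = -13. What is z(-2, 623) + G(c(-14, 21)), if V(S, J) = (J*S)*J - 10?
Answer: -1417240/1547 ≈ -916.12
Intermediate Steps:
V(S, J) = -10 + S*J² (V(S, J) = S*J² - 10 = -10 + S*J²)
z(x, r) = r*x
G(Y) = 5 - Y/119 + (-10 + 324*Y)/Y (G(Y) = 5 + ((-10 + Y*(-18)²)/Y + Y/(-119)) = 5 + ((-10 + Y*324)/Y + Y*(-1/119)) = 5 + ((-10 + 324*Y)/Y - Y/119) = 5 + (-Y/119 + (-10 + 324*Y)/Y) = 5 - Y/119 + (-10 + 324*Y)/Y)
z(-2, 623) + G(c(-14, 21)) = 623*(-2) + (329 - 10/(-13) - 1/119*(-13)) = -1246 + (329 - 10*(-1/13) + 13/119) = -1246 + (329 + 10/13 + 13/119) = -1246 + 510322/1547 = -1417240/1547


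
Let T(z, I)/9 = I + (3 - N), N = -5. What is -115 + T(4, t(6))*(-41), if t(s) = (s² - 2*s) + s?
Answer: -14137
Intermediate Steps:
t(s) = s² - s
T(z, I) = 72 + 9*I (T(z, I) = 9*(I + (3 - 1*(-5))) = 9*(I + (3 + 5)) = 9*(I + 8) = 9*(8 + I) = 72 + 9*I)
-115 + T(4, t(6))*(-41) = -115 + (72 + 9*(6*(-1 + 6)))*(-41) = -115 + (72 + 9*(6*5))*(-41) = -115 + (72 + 9*30)*(-41) = -115 + (72 + 270)*(-41) = -115 + 342*(-41) = -115 - 14022 = -14137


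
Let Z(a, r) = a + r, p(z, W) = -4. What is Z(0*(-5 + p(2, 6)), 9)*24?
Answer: 216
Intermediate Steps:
Z(0*(-5 + p(2, 6)), 9)*24 = (0*(-5 - 4) + 9)*24 = (0*(-9) + 9)*24 = (0 + 9)*24 = 9*24 = 216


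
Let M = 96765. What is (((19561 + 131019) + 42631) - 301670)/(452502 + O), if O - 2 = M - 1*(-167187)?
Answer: -8343/55112 ≈ -0.15138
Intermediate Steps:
O = 263954 (O = 2 + (96765 - 1*(-167187)) = 2 + (96765 + 167187) = 2 + 263952 = 263954)
(((19561 + 131019) + 42631) - 301670)/(452502 + O) = (((19561 + 131019) + 42631) - 301670)/(452502 + 263954) = ((150580 + 42631) - 301670)/716456 = (193211 - 301670)*(1/716456) = -108459*1/716456 = -8343/55112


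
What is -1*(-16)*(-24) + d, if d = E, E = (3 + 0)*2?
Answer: -378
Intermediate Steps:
E = 6 (E = 3*2 = 6)
d = 6
-1*(-16)*(-24) + d = -1*(-16)*(-24) + 6 = 16*(-24) + 6 = -384 + 6 = -378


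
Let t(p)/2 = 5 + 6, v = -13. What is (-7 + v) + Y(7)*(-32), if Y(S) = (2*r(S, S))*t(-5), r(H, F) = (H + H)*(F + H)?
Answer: -275988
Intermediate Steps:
r(H, F) = 2*H*(F + H) (r(H, F) = (2*H)*(F + H) = 2*H*(F + H))
t(p) = 22 (t(p) = 2*(5 + 6) = 2*11 = 22)
Y(S) = 176*S² (Y(S) = (2*(2*S*(S + S)))*22 = (2*(2*S*(2*S)))*22 = (2*(4*S²))*22 = (8*S²)*22 = 176*S²)
(-7 + v) + Y(7)*(-32) = (-7 - 13) + (176*7²)*(-32) = -20 + (176*49)*(-32) = -20 + 8624*(-32) = -20 - 275968 = -275988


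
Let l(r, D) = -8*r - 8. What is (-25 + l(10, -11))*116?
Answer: -13108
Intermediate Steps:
l(r, D) = -8 - 8*r
(-25 + l(10, -11))*116 = (-25 + (-8 - 8*10))*116 = (-25 + (-8 - 80))*116 = (-25 - 88)*116 = -113*116 = -13108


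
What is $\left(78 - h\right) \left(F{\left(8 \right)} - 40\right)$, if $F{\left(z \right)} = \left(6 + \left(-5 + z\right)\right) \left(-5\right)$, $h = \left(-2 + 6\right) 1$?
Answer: $-6290$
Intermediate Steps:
$h = 4$ ($h = 4 \cdot 1 = 4$)
$F{\left(z \right)} = -5 - 5 z$ ($F{\left(z \right)} = \left(1 + z\right) \left(-5\right) = -5 - 5 z$)
$\left(78 - h\right) \left(F{\left(8 \right)} - 40\right) = \left(78 - 4\right) \left(\left(-5 - 40\right) - 40\right) = 74 \left(-45 - 40\right) = 74 \left(-85\right) = -6290$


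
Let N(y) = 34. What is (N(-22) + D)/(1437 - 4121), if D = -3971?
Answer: 3937/2684 ≈ 1.4668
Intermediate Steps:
(N(-22) + D)/(1437 - 4121) = (34 - 3971)/(1437 - 4121) = -3937/(-2684) = -3937*(-1/2684) = 3937/2684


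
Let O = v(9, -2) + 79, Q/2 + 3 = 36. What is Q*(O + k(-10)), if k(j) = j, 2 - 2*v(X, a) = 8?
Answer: 4356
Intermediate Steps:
Q = 66 (Q = -6 + 2*36 = -6 + 72 = 66)
v(X, a) = -3 (v(X, a) = 1 - ½*8 = 1 - 4 = -3)
O = 76 (O = -3 + 79 = 76)
Q*(O + k(-10)) = 66*(76 - 10) = 66*66 = 4356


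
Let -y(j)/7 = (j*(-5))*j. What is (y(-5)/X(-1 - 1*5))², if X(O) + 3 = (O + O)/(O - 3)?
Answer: 275625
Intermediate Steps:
y(j) = 35*j² (y(j) = -7*j*(-5)*j = -7*(-5*j)*j = -(-35)*j² = 35*j²)
X(O) = -3 + 2*O/(-3 + O) (X(O) = -3 + (O + O)/(O - 3) = -3 + (2*O)/(-3 + O) = -3 + 2*O/(-3 + O))
(y(-5)/X(-1 - 1*5))² = ((35*(-5)²)/(((9 - (-1 - 1*5))/(-3 + (-1 - 1*5)))))² = ((35*25)/(((9 - (-1 - 5))/(-3 + (-1 - 5)))))² = (875/(((9 - 1*(-6))/(-3 - 6))))² = (875/(((9 + 6)/(-9))))² = (875/((-⅑*15)))² = (875/(-5/3))² = (875*(-⅗))² = (-525)² = 275625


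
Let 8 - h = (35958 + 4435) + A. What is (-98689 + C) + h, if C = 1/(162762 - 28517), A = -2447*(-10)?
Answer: -21954964279/134245 ≈ -1.6354e+5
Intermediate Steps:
A = 24470
h = -64855 (h = 8 - ((35958 + 4435) + 24470) = 8 - (40393 + 24470) = 8 - 1*64863 = 8 - 64863 = -64855)
C = 1/134245 ≈ 7.4491e-6
(-98689 + C) + h = (-98689 + 1/134245) - 64855 = -13248504804/134245 - 64855 = -21954964279/134245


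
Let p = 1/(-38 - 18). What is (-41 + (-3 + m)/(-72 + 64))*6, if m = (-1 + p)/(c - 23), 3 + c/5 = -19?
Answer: -382209/1568 ≈ -243.76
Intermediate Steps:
c = -110 (c = -15 + 5*(-19) = -15 - 95 = -110)
p = -1/56 (p = 1/(-56) = -1/56 ≈ -0.017857)
m = 3/392 (m = (-1 - 1/56)/(-110 - 23) = -57/56/(-133) = -57/56*(-1/133) = 3/392 ≈ 0.0076531)
(-41 + (-3 + m)/(-72 + 64))*6 = (-41 + (-3 + 3/392)/(-72 + 64))*6 = (-41 - 1173/392/(-8))*6 = (-41 - 1173/392*(-1/8))*6 = (-41 + 1173/3136)*6 = -127403/3136*6 = -382209/1568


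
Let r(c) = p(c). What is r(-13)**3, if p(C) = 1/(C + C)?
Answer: -1/17576 ≈ -5.6896e-5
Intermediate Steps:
p(C) = 1/(2*C)
r(c) = 1/(2*c)
r(-13)**3 = ((1/2)/(-13))**3 = ((1/2)*(-1/13))**3 = (-1/26)**3 = -1/17576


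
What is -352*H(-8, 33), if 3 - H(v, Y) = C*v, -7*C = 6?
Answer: 9504/7 ≈ 1357.7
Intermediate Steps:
C = -6/7 (C = -⅐*6 = -6/7 ≈ -0.85714)
H(v, Y) = 3 + 6*v/7 (H(v, Y) = 3 - (-6)*v/7 = 3 + 6*v/7)
-352*H(-8, 33) = -352*(3 + (6/7)*(-8)) = -352*(3 - 48/7) = -352*(-27/7) = 9504/7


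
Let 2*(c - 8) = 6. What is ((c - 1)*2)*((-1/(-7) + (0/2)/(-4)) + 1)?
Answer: 160/7 ≈ 22.857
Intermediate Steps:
c = 11 (c = 8 + (½)*6 = 8 + 3 = 11)
((c - 1)*2)*((-1/(-7) + (0/2)/(-4)) + 1) = ((11 - 1)*2)*((-1/(-7) + (0/2)/(-4)) + 1) = (10*2)*((-1*(-⅐) + (0*(½))*(-¼)) + 1) = 20*((⅐ + 0*(-¼)) + 1) = 20*((⅐ + 0) + 1) = 20*(⅐ + 1) = 20*(8/7) = 160/7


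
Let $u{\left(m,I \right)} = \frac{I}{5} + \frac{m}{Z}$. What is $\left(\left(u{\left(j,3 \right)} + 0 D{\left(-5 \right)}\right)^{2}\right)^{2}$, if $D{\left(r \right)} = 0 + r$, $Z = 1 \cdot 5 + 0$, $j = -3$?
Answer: $0$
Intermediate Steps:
$Z = 5$ ($Z = 5 + 0 = 5$)
$u{\left(m,I \right)} = \frac{I}{5} + \frac{m}{5}$
$D{\left(r \right)} = r$
$\left(\left(u{\left(j,3 \right)} + 0 D{\left(-5 \right)}\right)^{2}\right)^{2} = \left(\left(\left(\frac{1}{5} \cdot 3 + \frac{1}{5} \left(-3\right)\right) + 0 \left(-5\right)\right)^{2}\right)^{2} = \left(\left(\left(\frac{3}{5} - \frac{3}{5}\right) + 0\right)^{2}\right)^{2} = \left(\left(0 + 0\right)^{2}\right)^{2} = \left(0^{2}\right)^{2} = 0^{2} = 0$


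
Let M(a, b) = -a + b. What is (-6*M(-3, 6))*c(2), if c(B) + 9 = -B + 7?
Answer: 216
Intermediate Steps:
c(B) = -2 - B (c(B) = -9 + (-B + 7) = -9 + (7 - B) = -2 - B)
M(a, b) = b - a
(-6*M(-3, 6))*c(2) = (-6*(6 - 1*(-3)))*(-2 - 1*2) = (-6*(6 + 3))*(-2 - 2) = -6*9*(-4) = -54*(-4) = 216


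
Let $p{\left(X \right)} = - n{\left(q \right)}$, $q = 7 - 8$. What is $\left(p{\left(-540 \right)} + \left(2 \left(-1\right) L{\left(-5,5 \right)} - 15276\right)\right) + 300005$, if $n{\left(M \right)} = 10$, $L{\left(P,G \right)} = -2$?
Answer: $284723$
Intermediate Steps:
$q = -1$ ($q = 7 - 8 = -1$)
$p{\left(X \right)} = -10$ ($p{\left(X \right)} = \left(-1\right) 10 = -10$)
$\left(p{\left(-540 \right)} + \left(2 \left(-1\right) L{\left(-5,5 \right)} - 15276\right)\right) + 300005 = \left(-10 - \left(15276 - 2 \left(-1\right) \left(-2\right)\right)\right) + 300005 = \left(-10 - 15272\right) + 300005 = -15282 + 300005 = 284723$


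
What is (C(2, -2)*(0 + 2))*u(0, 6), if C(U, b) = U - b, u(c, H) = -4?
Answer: -32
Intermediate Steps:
(C(2, -2)*(0 + 2))*u(0, 6) = ((2 - 1*(-2))*(0 + 2))*(-4) = ((2 + 2)*2)*(-4) = (4*2)*(-4) = 8*(-4) = -32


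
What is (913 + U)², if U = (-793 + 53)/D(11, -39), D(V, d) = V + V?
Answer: 93566929/121 ≈ 7.7328e+5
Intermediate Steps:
D(V, d) = 2*V
U = -370/11 (U = (-793 + 53)/((2*11)) = -740/22 = -740*1/22 = -370/11 ≈ -33.636)
(913 + U)² = (913 - 370/11)² = (9673/11)² = 93566929/121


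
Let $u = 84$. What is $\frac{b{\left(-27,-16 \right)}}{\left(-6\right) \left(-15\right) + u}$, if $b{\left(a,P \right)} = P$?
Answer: $- \frac{8}{87} \approx -0.091954$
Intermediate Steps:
$\frac{b{\left(-27,-16 \right)}}{\left(-6\right) \left(-15\right) + u} = - \frac{16}{\left(-6\right) \left(-15\right) + 84} = - \frac{16}{90 + 84} = - \frac{16}{174} = \left(-16\right) \frac{1}{174} = - \frac{8}{87}$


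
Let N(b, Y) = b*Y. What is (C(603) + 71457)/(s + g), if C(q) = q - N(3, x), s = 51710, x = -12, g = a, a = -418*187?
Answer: -9012/3307 ≈ -2.7251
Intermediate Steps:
a = -78166
g = -78166
N(b, Y) = Y*b
C(q) = 36 + q (C(q) = q - (-12)*3 = q - 1*(-36) = q + 36 = 36 + q)
(C(603) + 71457)/(s + g) = ((36 + 603) + 71457)/(51710 - 78166) = (639 + 71457)/(-26456) = 72096*(-1/26456) = -9012/3307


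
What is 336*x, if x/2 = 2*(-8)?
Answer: -10752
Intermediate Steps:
x = -32 (x = 2*(2*(-8)) = 2*(-16) = -32)
336*x = 336*(-32) = -10752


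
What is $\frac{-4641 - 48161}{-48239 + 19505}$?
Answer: $\frac{26401}{14367} \approx 1.8376$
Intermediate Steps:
$\frac{-4641 - 48161}{-48239 + 19505} = - \frac{52802}{-28734} = \left(-52802\right) \left(- \frac{1}{28734}\right) = \frac{26401}{14367}$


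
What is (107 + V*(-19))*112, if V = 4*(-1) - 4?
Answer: 29008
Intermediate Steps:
V = -8 (V = -4 - 4 = -8)
(107 + V*(-19))*112 = (107 - 8*(-19))*112 = (107 + 152)*112 = 259*112 = 29008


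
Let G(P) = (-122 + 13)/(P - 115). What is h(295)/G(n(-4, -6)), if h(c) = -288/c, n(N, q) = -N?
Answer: -31968/32155 ≈ -0.99418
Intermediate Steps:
G(P) = -109/(-115 + P)
h(295)/G(n(-4, -6)) = (-288/295)/((-109/(-115 - 1*(-4)))) = (-288*1/295)/((-109/(-115 + 4))) = -288/(295*((-109/(-111)))) = -288/(295*((-109*(-1/111)))) = -288/(295*109/111) = -288/295*111/109 = -31968/32155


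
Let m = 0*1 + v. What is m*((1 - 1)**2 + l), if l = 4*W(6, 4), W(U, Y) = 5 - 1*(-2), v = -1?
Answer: -28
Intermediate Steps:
W(U, Y) = 7 (W(U, Y) = 5 + 2 = 7)
m = -1 (m = 0*1 - 1 = 0 - 1 = -1)
l = 28 (l = 4*7 = 28)
m*((1 - 1)**2 + l) = -((1 - 1)**2 + 28) = -(0**2 + 28) = -(0 + 28) = -1*28 = -28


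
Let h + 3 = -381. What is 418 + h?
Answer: 34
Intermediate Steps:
h = -384 (h = -3 - 381 = -384)
418 + h = 418 - 384 = 34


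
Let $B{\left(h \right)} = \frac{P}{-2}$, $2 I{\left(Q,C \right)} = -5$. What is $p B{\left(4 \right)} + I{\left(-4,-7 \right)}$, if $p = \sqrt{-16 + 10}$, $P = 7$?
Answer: $- \frac{5}{2} - \frac{7 i \sqrt{6}}{2} \approx -2.5 - 8.5732 i$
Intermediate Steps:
$I{\left(Q,C \right)} = - \frac{5}{2}$ ($I{\left(Q,C \right)} = \frac{1}{2} \left(-5\right) = - \frac{5}{2}$)
$p = i \sqrt{6}$ ($p = \sqrt{-6} = i \sqrt{6} \approx 2.4495 i$)
$B{\left(h \right)} = - \frac{7}{2}$ ($B{\left(h \right)} = \frac{7}{-2} = 7 \left(- \frac{1}{2}\right) = - \frac{7}{2}$)
$p B{\left(4 \right)} + I{\left(-4,-7 \right)} = i \sqrt{6} \left(- \frac{7}{2}\right) - \frac{5}{2} = - \frac{7 i \sqrt{6}}{2} - \frac{5}{2} = - \frac{5}{2} - \frac{7 i \sqrt{6}}{2}$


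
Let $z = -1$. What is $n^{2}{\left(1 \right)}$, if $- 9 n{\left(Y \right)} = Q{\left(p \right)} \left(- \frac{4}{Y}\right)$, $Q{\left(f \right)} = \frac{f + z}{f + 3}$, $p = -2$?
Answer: $\frac{16}{9} \approx 1.7778$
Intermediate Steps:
$Q{\left(f \right)} = \frac{-1 + f}{3 + f}$ ($Q{\left(f \right)} = \frac{f - 1}{f + 3} = \frac{-1 + f}{3 + f}$)
$n{\left(Y \right)} = - \frac{4}{3 Y}$ ($n{\left(Y \right)} = - \frac{\frac{-1 - 2}{3 - 2} \left(- \frac{4}{Y}\right)}{9} = - \frac{1^{-1} \left(-3\right) \left(- \frac{4}{Y}\right)}{9} = - \frac{1 \left(-3\right) \left(- \frac{4}{Y}\right)}{9} = - \frac{\left(-3\right) \left(- \frac{4}{Y}\right)}{9} = - \frac{12 \frac{1}{Y}}{9} = - \frac{4}{3 Y}$)
$n^{2}{\left(1 \right)} = \left(- \frac{4}{3 \cdot 1}\right)^{2} = \left(\left(- \frac{4}{3}\right) 1\right)^{2} = \left(- \frac{4}{3}\right)^{2} = \frac{16}{9}$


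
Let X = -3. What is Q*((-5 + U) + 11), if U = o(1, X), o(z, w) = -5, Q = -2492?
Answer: -2492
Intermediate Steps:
U = -5
Q*((-5 + U) + 11) = -2492*((-5 - 5) + 11) = -2492*(-10 + 11) = -2492*1 = -2492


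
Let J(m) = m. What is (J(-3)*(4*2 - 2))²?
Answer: 324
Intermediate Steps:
(J(-3)*(4*2 - 2))² = (-3*(4*2 - 2))² = (-3*(8 - 2))² = (-3*6)² = (-18)² = 324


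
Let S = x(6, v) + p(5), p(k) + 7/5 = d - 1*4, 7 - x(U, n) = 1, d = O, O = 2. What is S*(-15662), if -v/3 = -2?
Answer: -203606/5 ≈ -40721.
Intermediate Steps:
d = 2
v = 6 (v = -3*(-2) = 6)
x(U, n) = 6 (x(U, n) = 7 - 1*1 = 7 - 1 = 6)
p(k) = -17/5 (p(k) = -7/5 + (2 - 1*4) = -7/5 + (2 - 4) = -7/5 - 2 = -17/5)
S = 13/5 (S = 6 - 17/5 = 13/5 ≈ 2.6000)
S*(-15662) = (13/5)*(-15662) = -203606/5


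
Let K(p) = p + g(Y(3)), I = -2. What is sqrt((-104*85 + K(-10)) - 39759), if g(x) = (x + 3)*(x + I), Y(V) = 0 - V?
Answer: 3*I*sqrt(5401) ≈ 220.47*I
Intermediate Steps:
Y(V) = -V
g(x) = (-2 + x)*(3 + x) (g(x) = (x + 3)*(x - 2) = (3 + x)*(-2 + x) = (-2 + x)*(3 + x))
K(p) = p (K(p) = p + (-6 - 1*3 + (-1*3)**2) = p + (-6 - 3 + (-3)**2) = p + (-6 - 3 + 9) = p + 0 = p)
sqrt((-104*85 + K(-10)) - 39759) = sqrt((-104*85 - 10) - 39759) = sqrt((-8840 - 10) - 39759) = sqrt(-8850 - 39759) = sqrt(-48609) = 3*I*sqrt(5401)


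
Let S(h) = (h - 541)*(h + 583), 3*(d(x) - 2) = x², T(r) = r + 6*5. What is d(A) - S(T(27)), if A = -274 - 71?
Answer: 349437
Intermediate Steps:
T(r) = 30 + r (T(r) = r + 30 = 30 + r)
A = -345
d(x) = 2 + x²/3
S(h) = (-541 + h)*(583 + h)
d(A) - S(T(27)) = (2 + (⅓)*(-345)²) - (-315403 + (30 + 27)² + 42*(30 + 27)) = (2 + (⅓)*119025) - (-315403 + 57² + 42*57) = (2 + 39675) - (-315403 + 3249 + 2394) = 39677 - 1*(-309760) = 39677 + 309760 = 349437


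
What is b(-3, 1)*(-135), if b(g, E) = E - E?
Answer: 0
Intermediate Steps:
b(g, E) = 0
b(-3, 1)*(-135) = 0*(-135) = 0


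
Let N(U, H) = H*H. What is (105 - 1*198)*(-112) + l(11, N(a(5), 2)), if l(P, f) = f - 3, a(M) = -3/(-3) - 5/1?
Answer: 10417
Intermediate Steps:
a(M) = -4 (a(M) = -3*(-1/3) - 5*1 = 1 - 5 = -4)
N(U, H) = H**2
l(P, f) = -3 + f
(105 - 1*198)*(-112) + l(11, N(a(5), 2)) = (105 - 1*198)*(-112) + (-3 + 2**2) = (105 - 198)*(-112) + (-3 + 4) = -93*(-112) + 1 = 10416 + 1 = 10417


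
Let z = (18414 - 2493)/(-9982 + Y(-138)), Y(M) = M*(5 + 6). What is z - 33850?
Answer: -389290921/11500 ≈ -33851.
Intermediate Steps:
Y(M) = 11*M (Y(M) = M*11 = 11*M)
z = -15921/11500 (z = (18414 - 2493)/(-9982 + 11*(-138)) = 15921/(-9982 - 1518) = 15921/(-11500) = 15921*(-1/11500) = -15921/11500 ≈ -1.3844)
z - 33850 = -15921/11500 - 33850 = -389290921/11500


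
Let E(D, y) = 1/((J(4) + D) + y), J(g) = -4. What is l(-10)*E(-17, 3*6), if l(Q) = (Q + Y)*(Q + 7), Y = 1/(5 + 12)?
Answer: -169/17 ≈ -9.9412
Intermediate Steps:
Y = 1/17 ≈ 0.058824
l(Q) = (7 + Q)*(1/17 + Q) (l(Q) = (Q + 1/17)*(Q + 7) = (1/17 + Q)*(7 + Q) = (7 + Q)*(1/17 + Q))
E(D, y) = 1/(-4 + D + y) (E(D, y) = 1/((-4 + D) + y) = 1/(-4 + D + y))
l(-10)*E(-17, 3*6) = (7/17 + (-10)² + (120/17)*(-10))/(-4 - 17 + 3*6) = (7/17 + 100 - 1200/17)/(-4 - 17 + 18) = (507/17)/(-3) = (507/17)*(-⅓) = -169/17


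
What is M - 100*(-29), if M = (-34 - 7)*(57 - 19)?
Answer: 1342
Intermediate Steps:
M = -1558 (M = -41*38 = -1558)
M - 100*(-29) = -1558 - 100*(-29) = -1558 + 2900 = 1342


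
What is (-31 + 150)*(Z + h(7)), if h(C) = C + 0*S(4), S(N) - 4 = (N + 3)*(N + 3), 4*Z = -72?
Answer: -1309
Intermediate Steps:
Z = -18 (Z = (¼)*(-72) = -18)
S(N) = 4 + (3 + N)² (S(N) = 4 + (N + 3)*(N + 3) = 4 + (3 + N)*(3 + N) = 4 + (3 + N)²)
h(C) = C (h(C) = C + 0*(4 + (3 + 4)²) = C + 0*(4 + 7²) = C + 0*(4 + 49) = C + 0*53 = C + 0 = C)
(-31 + 150)*(Z + h(7)) = (-31 + 150)*(-18 + 7) = 119*(-11) = -1309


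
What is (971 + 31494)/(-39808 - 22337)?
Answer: -6493/12429 ≈ -0.52241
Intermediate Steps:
(971 + 31494)/(-39808 - 22337) = 32465/(-62145) = 32465*(-1/62145) = -6493/12429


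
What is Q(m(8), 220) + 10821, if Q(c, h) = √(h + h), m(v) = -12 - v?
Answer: 10821 + 2*√110 ≈ 10842.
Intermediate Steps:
Q(c, h) = √2*√h (Q(c, h) = √(2*h) = √2*√h)
Q(m(8), 220) + 10821 = √2*√220 + 10821 = √2*(2*√55) + 10821 = 2*√110 + 10821 = 10821 + 2*√110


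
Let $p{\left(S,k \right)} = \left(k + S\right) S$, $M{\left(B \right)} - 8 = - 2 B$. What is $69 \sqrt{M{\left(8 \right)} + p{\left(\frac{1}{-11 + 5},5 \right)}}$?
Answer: $\frac{23 i \sqrt{317}}{2} \approx 204.75 i$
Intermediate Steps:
$M{\left(B \right)} = 8 - 2 B$
$p{\left(S,k \right)} = S \left(S + k\right)$ ($p{\left(S,k \right)} = \left(S + k\right) S = S \left(S + k\right)$)
$69 \sqrt{M{\left(8 \right)} + p{\left(\frac{1}{-11 + 5},5 \right)}} = 69 \sqrt{\left(8 - 16\right) + \frac{\frac{1}{-11 + 5} + 5}{-11 + 5}} = 69 \sqrt{\left(8 - 16\right) + \frac{\frac{1}{-6} + 5}{-6}} = 69 \sqrt{-8 - \frac{- \frac{1}{6} + 5}{6}} = 69 \sqrt{-8 - \frac{29}{36}} = 69 \sqrt{- \frac{317}{36}} = 69 \frac{i \sqrt{317}}{6} = \frac{23 i \sqrt{317}}{2}$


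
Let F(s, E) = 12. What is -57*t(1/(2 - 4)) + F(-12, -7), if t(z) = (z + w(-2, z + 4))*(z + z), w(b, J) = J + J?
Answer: 765/2 ≈ 382.50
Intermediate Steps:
w(b, J) = 2*J
t(z) = 2*z*(8 + 3*z) (t(z) = (z + 2*(z + 4))*(z + z) = (z + 2*(4 + z))*(2*z) = (z + (8 + 2*z))*(2*z) = (8 + 3*z)*(2*z) = 2*z*(8 + 3*z))
-57*t(1/(2 - 4)) + F(-12, -7) = -114*(8 + 3/(2 - 4))/(2 - 4) + 12 = -114*(8 + 3/(-2))/(-2) + 12 = -114*(-1)*(8 + 3*(-½))/2 + 12 = -114*(-1)*(8 - 3/2)/2 + 12 = -114*(-1)*13/(2*2) + 12 = -57*(-13/2) + 12 = 741/2 + 12 = 765/2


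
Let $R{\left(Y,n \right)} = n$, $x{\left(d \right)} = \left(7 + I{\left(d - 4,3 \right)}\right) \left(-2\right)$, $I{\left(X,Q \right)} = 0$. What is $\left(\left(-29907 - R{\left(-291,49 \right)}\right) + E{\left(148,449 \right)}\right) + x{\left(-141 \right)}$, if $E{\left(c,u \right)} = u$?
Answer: $-29521$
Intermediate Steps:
$x{\left(d \right)} = -14$ ($x{\left(d \right)} = \left(7 + 0\right) \left(-2\right) = 7 \left(-2\right) = -14$)
$\left(\left(-29907 - R{\left(-291,49 \right)}\right) + E{\left(148,449 \right)}\right) + x{\left(-141 \right)} = \left(\left(-29907 - 49\right) + 449\right) - 14 = \left(-29956 + 449\right) - 14 = -29507 - 14 = -29521$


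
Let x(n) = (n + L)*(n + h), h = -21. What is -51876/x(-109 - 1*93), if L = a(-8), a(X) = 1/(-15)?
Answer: -778140/675913 ≈ -1.1512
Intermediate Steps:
a(X) = -1/15
L = -1/15 ≈ -0.066667
x(n) = (-21 + n)*(-1/15 + n) (x(n) = (n - 1/15)*(n - 21) = (-1/15 + n)*(-21 + n) = (-21 + n)*(-1/15 + n))
-51876/x(-109 - 1*93) = -51876/(7/5 + (-109 - 1*93)² - 316*(-109 - 1*93)/15) = -51876/(7/5 + (-109 - 93)² - 316*(-109 - 93)/15) = -51876/(7/5 + (-202)² - 316/15*(-202)) = -51876/(7/5 + 40804 + 63832/15) = -51876/675913/15 = -51876*15/675913 = -778140/675913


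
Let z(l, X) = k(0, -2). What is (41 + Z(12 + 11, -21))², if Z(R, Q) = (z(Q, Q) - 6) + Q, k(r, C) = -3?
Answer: 121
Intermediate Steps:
z(l, X) = -3
Z(R, Q) = -9 + Q (Z(R, Q) = (-3 - 6) + Q = -9 + Q)
(41 + Z(12 + 11, -21))² = (41 + (-9 - 21))² = (41 - 30)² = 11² = 121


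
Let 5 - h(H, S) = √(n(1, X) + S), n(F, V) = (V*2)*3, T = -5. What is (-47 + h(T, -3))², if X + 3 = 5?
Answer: 2025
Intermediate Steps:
X = 2 (X = -3 + 5 = 2)
n(F, V) = 6*V (n(F, V) = (2*V)*3 = 6*V)
h(H, S) = 5 - √(12 + S) (h(H, S) = 5 - √(6*2 + S) = 5 - √(12 + S))
(-47 + h(T, -3))² = (-47 + (5 - √(12 - 3)))² = (-47 + (5 - √9))² = (-47 + (5 - 1*3))² = (-47 + (5 - 3))² = (-47 + 2)² = (-45)² = 2025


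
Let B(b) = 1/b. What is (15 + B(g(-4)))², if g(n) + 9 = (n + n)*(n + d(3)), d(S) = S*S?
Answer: 538756/2401 ≈ 224.39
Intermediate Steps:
d(S) = S²
g(n) = -9 + 2*n*(9 + n) (g(n) = -9 + (n + n)*(n + 3²) = -9 + (2*n)*(n + 9) = -9 + (2*n)*(9 + n) = -9 + 2*n*(9 + n))
(15 + B(g(-4)))² = (15 + 1/(-9 + 2*(-4)² + 18*(-4)))² = (15 + 1/(-9 + 2*16 - 72))² = (15 + 1/(-9 + 32 - 72))² = (15 + 1/(-49))² = (15 - 1/49)² = (734/49)² = 538756/2401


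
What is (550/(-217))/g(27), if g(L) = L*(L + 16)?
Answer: -550/251937 ≈ -0.0021831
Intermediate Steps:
g(L) = L*(16 + L)
(550/(-217))/g(27) = (550/(-217))/((27*(16 + 27))) = (550*(-1/217))/((27*43)) = -550/217/1161 = -550/217*1/1161 = -550/251937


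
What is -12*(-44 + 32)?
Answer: 144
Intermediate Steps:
-12*(-44 + 32) = -12*(-12) = 144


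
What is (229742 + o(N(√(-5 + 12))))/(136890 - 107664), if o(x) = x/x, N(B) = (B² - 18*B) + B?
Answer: 76581/9742 ≈ 7.8609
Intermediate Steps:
N(B) = B² - 17*B
o(x) = 1
(229742 + o(N(√(-5 + 12))))/(136890 - 107664) = (229742 + 1)/(136890 - 107664) = 229743/29226 = 229743*(1/29226) = 76581/9742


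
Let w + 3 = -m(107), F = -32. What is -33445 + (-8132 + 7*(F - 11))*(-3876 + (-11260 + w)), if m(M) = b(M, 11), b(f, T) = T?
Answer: 127726505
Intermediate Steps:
m(M) = 11
w = -14 (w = -3 - 1*11 = -3 - 11 = -14)
-33445 + (-8132 + 7*(F - 11))*(-3876 + (-11260 + w)) = -33445 + (-8132 + 7*(-32 - 11))*(-3876 + (-11260 - 14)) = -33445 + (-8132 + 7*(-43))*(-3876 - 11274) = -33445 + (-8132 - 301)*(-15150) = -33445 - 8433*(-15150) = -33445 + 127759950 = 127726505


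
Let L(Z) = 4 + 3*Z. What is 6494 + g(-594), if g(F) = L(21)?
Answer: 6561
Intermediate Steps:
g(F) = 67 (g(F) = 4 + 3*21 = 4 + 63 = 67)
6494 + g(-594) = 6494 + 67 = 6561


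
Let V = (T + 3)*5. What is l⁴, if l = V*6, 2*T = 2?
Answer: 207360000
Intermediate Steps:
T = 1 (T = (½)*2 = 1)
V = 20 (V = (1 + 3)*5 = 4*5 = 20)
l = 120 (l = 20*6 = 120)
l⁴ = 120⁴ = 207360000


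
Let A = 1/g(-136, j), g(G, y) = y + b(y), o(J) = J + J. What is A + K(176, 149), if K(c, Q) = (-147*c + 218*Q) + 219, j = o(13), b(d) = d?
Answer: 355109/52 ≈ 6829.0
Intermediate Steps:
o(J) = 2*J
j = 26 (j = 2*13 = 26)
g(G, y) = 2*y (g(G, y) = y + y = 2*y)
A = 1/52 (A = 1/(2*26) = 1/52 ≈ 0.019231)
K(c, Q) = 219 - 147*c + 218*Q
A + K(176, 149) = 1/52 + (219 - 147*176 + 218*149) = 1/52 + (219 - 25872 + 32482) = 1/52 + 6829 = 355109/52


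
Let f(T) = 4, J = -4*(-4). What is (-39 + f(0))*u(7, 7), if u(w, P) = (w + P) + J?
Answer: -1050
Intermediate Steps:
J = 16
u(w, P) = 16 + P + w (u(w, P) = (w + P) + 16 = (P + w) + 16 = 16 + P + w)
(-39 + f(0))*u(7, 7) = (-39 + 4)*(16 + 7 + 7) = -35*30 = -1050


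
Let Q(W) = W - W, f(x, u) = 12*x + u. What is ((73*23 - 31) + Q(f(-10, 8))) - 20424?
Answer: -18776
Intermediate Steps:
f(x, u) = u + 12*x
Q(W) = 0
((73*23 - 31) + Q(f(-10, 8))) - 20424 = ((73*23 - 31) + 0) - 20424 = ((1679 - 31) + 0) - 20424 = (1648 + 0) - 20424 = 1648 - 20424 = -18776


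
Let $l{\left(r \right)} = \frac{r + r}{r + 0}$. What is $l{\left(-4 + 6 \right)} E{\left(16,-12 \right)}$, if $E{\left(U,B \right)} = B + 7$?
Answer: $-10$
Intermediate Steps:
$E{\left(U,B \right)} = 7 + B$
$l{\left(r \right)} = 2$ ($l{\left(r \right)} = \frac{2 r}{r} = 2$)
$l{\left(-4 + 6 \right)} E{\left(16,-12 \right)} = 2 \left(7 - 12\right) = 2 \left(-5\right) = -10$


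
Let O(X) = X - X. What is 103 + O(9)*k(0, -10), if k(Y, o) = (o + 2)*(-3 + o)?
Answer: 103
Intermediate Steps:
k(Y, o) = (-3 + o)*(2 + o) (k(Y, o) = (2 + o)*(-3 + o) = (-3 + o)*(2 + o))
O(X) = 0
103 + O(9)*k(0, -10) = 103 + 0*(-6 + (-10)**2 - 1*(-10)) = 103 + 0*(-6 + 100 + 10) = 103 + 0*104 = 103 + 0 = 103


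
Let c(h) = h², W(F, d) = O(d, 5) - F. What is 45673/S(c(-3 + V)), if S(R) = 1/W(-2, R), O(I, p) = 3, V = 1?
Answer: 228365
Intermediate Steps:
W(F, d) = 3 - F
S(R) = ⅕ (S(R) = 1/(3 - 1*(-2)) = 1/(3 + 2) = 1/5 = ⅕)
45673/S(c(-3 + V)) = 45673/(⅕) = 45673*5 = 228365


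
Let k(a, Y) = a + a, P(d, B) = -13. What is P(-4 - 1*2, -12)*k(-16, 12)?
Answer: 416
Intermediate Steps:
k(a, Y) = 2*a
P(-4 - 1*2, -12)*k(-16, 12) = -26*(-16) = -13*(-32) = 416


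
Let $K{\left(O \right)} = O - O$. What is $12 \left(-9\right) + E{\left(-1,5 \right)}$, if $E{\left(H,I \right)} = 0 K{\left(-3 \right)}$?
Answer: $-108$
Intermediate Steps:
$K{\left(O \right)} = 0$
$E{\left(H,I \right)} = 0$ ($E{\left(H,I \right)} = 0 \cdot 0 = 0$)
$12 \left(-9\right) + E{\left(-1,5 \right)} = 12 \left(-9\right) + 0 = -108 + 0 = -108$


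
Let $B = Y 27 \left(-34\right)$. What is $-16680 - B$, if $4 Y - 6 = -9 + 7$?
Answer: $-15762$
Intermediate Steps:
$Y = 1$ ($Y = \frac{3}{2} + \frac{-9 + 7}{4} = \frac{3}{2} + \frac{1}{4} \left(-2\right) = \frac{3}{2} - \frac{1}{2} = 1$)
$B = -918$ ($B = 1 \cdot 27 \left(-34\right) = 27 \left(-34\right) = -918$)
$-16680 - B = -16680 - -918 = -16680 + 918 = -15762$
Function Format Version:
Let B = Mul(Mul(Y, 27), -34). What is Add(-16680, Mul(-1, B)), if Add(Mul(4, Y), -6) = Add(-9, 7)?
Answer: -15762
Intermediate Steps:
Y = 1 (Y = Add(Rational(3, 2), Mul(Rational(1, 4), Add(-9, 7))) = Add(Rational(3, 2), Mul(Rational(1, 4), -2)) = Add(Rational(3, 2), Rational(-1, 2)) = 1)
B = -918 (B = Mul(Mul(1, 27), -34) = Mul(27, -34) = -918)
Add(-16680, Mul(-1, B)) = Add(-16680, Mul(-1, -918)) = Add(-16680, 918) = -15762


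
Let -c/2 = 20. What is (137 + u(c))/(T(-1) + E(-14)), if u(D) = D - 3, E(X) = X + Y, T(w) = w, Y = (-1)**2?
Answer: -47/7 ≈ -6.7143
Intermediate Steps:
c = -40 (c = -2*20 = -40)
Y = 1
E(X) = 1 + X (E(X) = X + 1 = 1 + X)
u(D) = -3 + D
(137 + u(c))/(T(-1) + E(-14)) = (137 + (-3 - 40))/(-1 + (1 - 14)) = (137 - 43)/(-1 - 13) = 94/(-14) = 94*(-1/14) = -47/7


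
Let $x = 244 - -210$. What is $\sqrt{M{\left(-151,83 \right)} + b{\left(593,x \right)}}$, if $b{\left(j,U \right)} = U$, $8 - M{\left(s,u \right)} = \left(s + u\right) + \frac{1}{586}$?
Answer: $\frac{\sqrt{181999294}}{586} \approx 23.022$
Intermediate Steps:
$M{\left(s,u \right)} = \frac{4687}{586} - s - u$ ($M{\left(s,u \right)} = 8 - \left(\left(s + u\right) + \frac{1}{586}\right) = 8 - \left(\frac{1}{586} + s + u\right) = \frac{4687}{586} - s - u$)
$x = 454$ ($x = 244 + 210 = 454$)
$\sqrt{M{\left(-151,83 \right)} + b{\left(593,x \right)}} = \sqrt{\left(\frac{4687}{586} - -151 - 83\right) + 454} = \sqrt{\left(\frac{4687}{586} + 151 - 83\right) + 454} = \sqrt{\frac{44535}{586} + 454} = \sqrt{\frac{310579}{586}} = \frac{\sqrt{181999294}}{586}$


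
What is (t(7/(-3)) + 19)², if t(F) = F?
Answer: 2500/9 ≈ 277.78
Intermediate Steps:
(t(7/(-3)) + 19)² = (7/(-3) + 19)² = (7*(-⅓) + 19)² = (-7/3 + 19)² = (50/3)² = 2500/9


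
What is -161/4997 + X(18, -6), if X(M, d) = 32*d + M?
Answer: -869639/4997 ≈ -174.03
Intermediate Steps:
X(M, d) = M + 32*d
-161/4997 + X(18, -6) = -161/4997 + (18 + 32*(-6)) = -161*1/4997 + (18 - 192) = -161/4997 - 174 = -869639/4997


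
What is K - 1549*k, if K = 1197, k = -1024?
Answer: 1587373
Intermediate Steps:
K - 1549*k = 1197 - 1549*(-1024) = 1197 + 1586176 = 1587373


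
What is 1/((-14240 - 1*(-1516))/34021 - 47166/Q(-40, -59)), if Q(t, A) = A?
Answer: 2007239/1603883770 ≈ 0.0012515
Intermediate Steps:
1/((-14240 - 1*(-1516))/34021 - 47166/Q(-40, -59)) = 1/((-14240 - 1*(-1516))/34021 - 47166/(-59)) = 1/((-14240 + 1516)*(1/34021) - 47166*(-1/59)) = 1/(-12724*1/34021 + 47166/59) = 1/(-12724/34021 + 47166/59) = 1/(1603883770/2007239) = 2007239/1603883770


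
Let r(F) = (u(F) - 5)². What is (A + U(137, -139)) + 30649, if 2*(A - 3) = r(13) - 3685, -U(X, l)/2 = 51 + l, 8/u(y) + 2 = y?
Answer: 3508350/121 ≈ 28995.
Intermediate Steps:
u(y) = 8/(-2 + y)
U(X, l) = -102 - 2*l (U(X, l) = -2*(51 + l) = -102 - 2*l)
r(F) = (-5 + 8/(-2 + F))² (r(F) = (8/(-2 + F) - 5)² = (-5 + 8/(-2 + F))²)
A = -221475/121 (A = 3 + ((-18 + 5*13)²/(-2 + 13)² - 3685)/2 = 3 + ((-18 + 65)²/11² - 3685)/2 = 3 + (47²*(1/121) - 3685)/2 = 3 + (2209*(1/121) - 3685)/2 = 3 + (2209/121 - 3685)/2 = 3 + (½)*(-443676/121) = 3 - 221838/121 = -221475/121 ≈ -1830.4)
(A + U(137, -139)) + 30649 = (-221475/121 + (-102 - 2*(-139))) + 30649 = (-221475/121 + (-102 + 278)) + 30649 = (-221475/121 + 176) + 30649 = -200179/121 + 30649 = 3508350/121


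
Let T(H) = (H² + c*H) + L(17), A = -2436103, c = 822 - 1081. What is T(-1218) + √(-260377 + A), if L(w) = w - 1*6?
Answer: 1798997 + 4*I*√168530 ≈ 1.799e+6 + 1642.1*I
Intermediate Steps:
c = -259
L(w) = -6 + w (L(w) = w - 6 = -6 + w)
T(H) = 11 + H² - 259*H (T(H) = (H² - 259*H) + (-6 + 17) = (H² - 259*H) + 11 = 11 + H² - 259*H)
T(-1218) + √(-260377 + A) = (11 + (-1218)² - 259*(-1218)) + √(-260377 - 2436103) = (11 + 1483524 + 315462) + √(-2696480) = 1798997 + 4*I*√168530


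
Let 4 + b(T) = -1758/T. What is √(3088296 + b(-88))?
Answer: √1494742997/22 ≈ 1757.4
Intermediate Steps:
b(T) = -4 - 1758/T
√(3088296 + b(-88)) = √(3088296 + (-4 - 1758/(-88))) = √(3088296 + (-4 - 1758*(-1/88))) = √(3088296 + (-4 + 879/44)) = √(3088296 + 703/44) = √(135885727/44) = √1494742997/22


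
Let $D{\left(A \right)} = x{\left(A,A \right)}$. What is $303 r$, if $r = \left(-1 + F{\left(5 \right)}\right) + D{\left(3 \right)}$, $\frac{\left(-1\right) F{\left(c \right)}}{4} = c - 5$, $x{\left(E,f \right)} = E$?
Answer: $606$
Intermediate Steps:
$D{\left(A \right)} = A$
$F{\left(c \right)} = 20 - 4 c$ ($F{\left(c \right)} = - 4 \left(c - 5\right) = - 4 \left(-5 + c\right) = 20 - 4 c$)
$r = 2$ ($r = \left(-1 + \left(20 - 20\right)\right) + 3 = \left(-1 + 0\right) + 3 = -1 + 3 = 2$)
$303 r = 303 \cdot 2 = 606$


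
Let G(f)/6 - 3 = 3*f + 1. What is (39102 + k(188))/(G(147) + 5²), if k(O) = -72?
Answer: 7806/539 ≈ 14.482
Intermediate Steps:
G(f) = 24 + 18*f (G(f) = 18 + 6*(3*f + 1) = 18 + 6*(1 + 3*f) = 18 + (6 + 18*f) = 24 + 18*f)
(39102 + k(188))/(G(147) + 5²) = (39102 - 72)/((24 + 18*147) + 5²) = 39030/((24 + 2646) + 25) = 39030/(2670 + 25) = 39030/2695 = 39030*(1/2695) = 7806/539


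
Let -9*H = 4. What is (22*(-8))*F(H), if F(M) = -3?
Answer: 528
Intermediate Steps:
H = -4/9 (H = -⅑*4 = -4/9 ≈ -0.44444)
(22*(-8))*F(H) = (22*(-8))*(-3) = -176*(-3) = 528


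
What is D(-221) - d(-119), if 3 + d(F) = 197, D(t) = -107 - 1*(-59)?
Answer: -242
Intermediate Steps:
D(t) = -48 (D(t) = -107 + 59 = -48)
d(F) = 194 (d(F) = -3 + 197 = 194)
D(-221) - d(-119) = -48 - 1*194 = -48 - 194 = -242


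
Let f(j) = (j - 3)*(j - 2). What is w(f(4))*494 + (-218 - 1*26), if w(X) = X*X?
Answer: 1732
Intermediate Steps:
f(j) = (-3 + j)*(-2 + j)
w(X) = X²
w(f(4))*494 + (-218 - 1*26) = (6 + 4² - 5*4)²*494 + (-218 - 1*26) = (6 + 16 - 20)²*494 + (-218 - 26) = 2²*494 - 244 = 4*494 - 244 = 1976 - 244 = 1732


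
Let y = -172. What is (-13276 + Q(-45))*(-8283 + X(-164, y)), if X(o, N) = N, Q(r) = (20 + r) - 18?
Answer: 112612145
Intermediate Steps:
Q(r) = 2 + r
(-13276 + Q(-45))*(-8283 + X(-164, y)) = (-13276 + (2 - 45))*(-8283 - 172) = (-13276 - 43)*(-8455) = -13319*(-8455) = 112612145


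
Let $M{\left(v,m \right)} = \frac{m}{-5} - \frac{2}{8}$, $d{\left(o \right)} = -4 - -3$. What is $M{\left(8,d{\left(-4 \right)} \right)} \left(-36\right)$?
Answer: $\frac{9}{5} \approx 1.8$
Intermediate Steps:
$d{\left(o \right)} = -1$ ($d{\left(o \right)} = -4 + 3 = -1$)
$M{\left(v,m \right)} = - \frac{1}{4} - \frac{m}{5}$ ($M{\left(v,m \right)} = m \left(- \frac{1}{5}\right) - \frac{1}{4} = - \frac{m}{5} - \frac{1}{4} = - \frac{1}{4} - \frac{m}{5}$)
$M{\left(8,d{\left(-4 \right)} \right)} \left(-36\right) = \left(- \frac{1}{4} - - \frac{1}{5}\right) \left(-36\right) = \left(- \frac{1}{4} + \frac{1}{5}\right) \left(-36\right) = \left(- \frac{1}{20}\right) \left(-36\right) = \frac{9}{5}$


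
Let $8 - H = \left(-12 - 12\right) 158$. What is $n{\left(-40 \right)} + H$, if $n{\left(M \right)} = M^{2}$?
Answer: $5400$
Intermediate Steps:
$H = 3800$ ($H = 8 - \left(-12 - 12\right) 158 = 8 - \left(-24\right) 158 = 8 - -3792 = 8 + 3792 = 3800$)
$n{\left(-40 \right)} + H = \left(-40\right)^{2} + 3800 = 1600 + 3800 = 5400$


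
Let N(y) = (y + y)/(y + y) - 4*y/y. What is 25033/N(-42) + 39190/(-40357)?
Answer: -1010374351/121071 ≈ -8345.3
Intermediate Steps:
N(y) = -3 (N(y) = (2*y)/((2*y)) - 4*1 = (2*y)*(1/(2*y)) - 4 = 1 - 4 = -3)
25033/N(-42) + 39190/(-40357) = 25033/(-3) + 39190/(-40357) = 25033*(-⅓) + 39190*(-1/40357) = -25033/3 - 39190/40357 = -1010374351/121071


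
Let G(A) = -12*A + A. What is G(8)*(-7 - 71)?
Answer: 6864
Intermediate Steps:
G(A) = -11*A
G(8)*(-7 - 71) = (-11*8)*(-7 - 71) = -88*(-78) = 6864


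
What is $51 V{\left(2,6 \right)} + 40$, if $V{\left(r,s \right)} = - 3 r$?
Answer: $-266$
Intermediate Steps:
$51 V{\left(2,6 \right)} + 40 = 51 \left(\left(-3\right) 2\right) + 40 = 51 \left(-6\right) + 40 = -306 + 40 = -266$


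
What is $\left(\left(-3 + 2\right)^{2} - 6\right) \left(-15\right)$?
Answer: $75$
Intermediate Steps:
$\left(\left(-3 + 2\right)^{2} - 6\right) \left(-15\right) = \left(\left(-1\right)^{2} - 6\right) \left(-15\right) = \left(1 - 6\right) \left(-15\right) = \left(-5\right) \left(-15\right) = 75$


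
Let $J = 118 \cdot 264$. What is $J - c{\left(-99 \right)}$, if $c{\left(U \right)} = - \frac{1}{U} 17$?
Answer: $\frac{3084031}{99} \approx 31152.0$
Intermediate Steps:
$J = 31152$
$c{\left(U \right)} = - \frac{17}{U}$
$J - c{\left(-99 \right)} = 31152 - - \frac{17}{-99} = 31152 - \left(-17\right) \left(- \frac{1}{99}\right) = 31152 - \frac{17}{99} = \frac{3084031}{99}$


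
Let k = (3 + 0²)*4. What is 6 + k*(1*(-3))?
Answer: -30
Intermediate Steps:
k = 12 (k = (3 + 0)*4 = 3*4 = 12)
6 + k*(1*(-3)) = 6 + 12*(1*(-3)) = 6 + 12*(-3) = 6 - 36 = -30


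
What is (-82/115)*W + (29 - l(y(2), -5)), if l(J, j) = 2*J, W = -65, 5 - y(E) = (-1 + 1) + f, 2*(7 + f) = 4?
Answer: 1273/23 ≈ 55.348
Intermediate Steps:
f = -5 (f = -7 + (½)*4 = -7 + 2 = -5)
y(E) = 10 (y(E) = 5 - ((-1 + 1) - 5) = 5 - (0 - 5) = 5 - 1*(-5) = 5 + 5 = 10)
(-82/115)*W + (29 - l(y(2), -5)) = -82/115*(-65) + (29 - 2*10) = -82*1/115*(-65) + (29 - 1*20) = -82/115*(-65) + (29 - 20) = 1066/23 + 9 = 1273/23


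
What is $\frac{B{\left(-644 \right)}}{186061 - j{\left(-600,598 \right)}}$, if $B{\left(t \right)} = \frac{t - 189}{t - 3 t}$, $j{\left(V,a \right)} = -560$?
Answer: $- \frac{119}{34338264} \approx -3.4655 \cdot 10^{-6}$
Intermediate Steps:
$B{\left(t \right)} = - \frac{-189 + t}{2 t}$ ($B{\left(t \right)} = \frac{-189 + t}{\left(-2\right) t} = \left(-189 + t\right) \left(- \frac{1}{2 t}\right) = - \frac{-189 + t}{2 t}$)
$\frac{B{\left(-644 \right)}}{186061 - j{\left(-600,598 \right)}} = \frac{\frac{1}{2} \frac{1}{-644} \left(189 - -644\right)}{186061 - -560} = \frac{\frac{1}{2} \left(- \frac{1}{644}\right) \left(189 + 644\right)}{186061 + 560} = \frac{\frac{1}{2} \left(- \frac{1}{644}\right) 833}{186621} = \left(- \frac{119}{184}\right) \frac{1}{186621} = - \frac{119}{34338264}$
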